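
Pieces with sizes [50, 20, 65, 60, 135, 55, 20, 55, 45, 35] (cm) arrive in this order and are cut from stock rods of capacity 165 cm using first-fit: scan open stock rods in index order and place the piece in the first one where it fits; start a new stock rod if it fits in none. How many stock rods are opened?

4

  50 → stock rod 1 (new)  [load 50/165]
  20 → stock rod 1  [load 70/165]
  65 → stock rod 1  [load 135/165]
  60 → stock rod 2 (new)  [load 60/165]
  135 → stock rod 3 (new)  [load 135/165]
  55 → stock rod 2  [load 115/165]
  20 → stock rod 1  [load 155/165]
  55 → stock rod 4 (new)  [load 55/165]
  45 → stock rod 2  [load 160/165]
  35 → stock rod 4  [load 90/165]
4 stock rods opened.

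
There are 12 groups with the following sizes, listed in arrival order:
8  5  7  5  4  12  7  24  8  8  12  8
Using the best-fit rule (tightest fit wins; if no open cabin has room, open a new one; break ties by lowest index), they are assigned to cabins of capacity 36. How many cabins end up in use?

  8 → cabin 1 (new)  [load 8/36]
  5 → cabin 1  [load 13/36]
  7 → cabin 1  [load 20/36]
  5 → cabin 1  [load 25/36]
  4 → cabin 1  [load 29/36]
  12 → cabin 2 (new)  [load 12/36]
  7 → cabin 1  [load 36/36]
  24 → cabin 2  [load 36/36]
  8 → cabin 3 (new)  [load 8/36]
  8 → cabin 3  [load 16/36]
  12 → cabin 3  [load 28/36]
  8 → cabin 3  [load 36/36]
3 cabins opened.

3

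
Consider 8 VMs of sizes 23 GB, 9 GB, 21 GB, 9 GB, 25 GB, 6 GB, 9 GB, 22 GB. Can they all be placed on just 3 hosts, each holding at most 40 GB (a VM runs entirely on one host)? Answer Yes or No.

No

Total = 124 GB; ⌈124/40⌉ = 4.
At least 4 hosts are required, but only 3 are allowed.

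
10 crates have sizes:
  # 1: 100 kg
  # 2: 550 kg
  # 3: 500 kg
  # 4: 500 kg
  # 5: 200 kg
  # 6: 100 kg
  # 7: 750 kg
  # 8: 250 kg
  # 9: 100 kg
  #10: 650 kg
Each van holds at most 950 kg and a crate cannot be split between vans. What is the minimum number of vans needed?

5

Total = 750 + 650 + 550 + 500 + 500 + 250 + 200 + 100 + 100 + 100 = 3700 kg.
Lower bound: ⌈3700/950⌉ = 4 vans.
Also, 5 crates each exceed 475 kg, and no two of those can share a van, so at least 5 vans are needed.
A packing using 5 vans:
  van 1: 750 + 200 = 950
  van 2: 650 + 250 = 900
  van 3: 550 + 100 + 100 + 100 = 850
  van 4: 500 = 500
  van 5: 500 = 500
This matches the lower bound, so 5 is optimal.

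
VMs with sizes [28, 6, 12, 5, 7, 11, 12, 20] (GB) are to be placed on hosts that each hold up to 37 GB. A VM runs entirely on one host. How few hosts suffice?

3

Total = 28 + 20 + 12 + 12 + 11 + 7 + 6 + 5 = 101 GB.
Lower bound: ⌈101/37⌉ = 3 hosts.
A packing using 3 hosts:
  host 1: 28 + 7 = 35
  host 2: 20 + 12 + 5 = 37
  host 3: 12 + 11 + 6 = 29
This matches the lower bound, so 3 is optimal.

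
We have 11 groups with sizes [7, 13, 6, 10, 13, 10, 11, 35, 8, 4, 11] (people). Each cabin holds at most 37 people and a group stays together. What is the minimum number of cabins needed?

Total = 35 + 13 + 13 + 11 + 11 + 10 + 10 + 8 + 7 + 6 + 4 = 128 people.
Lower bound: ⌈128/37⌉ = 4 cabins.
A packing using 4 cabins:
  cabin 1: 35 = 35
  cabin 2: 13 + 13 + 11 = 37
  cabin 3: 11 + 10 + 10 + 6 = 37
  cabin 4: 8 + 7 + 4 = 19
This matches the lower bound, so 4 is optimal.

4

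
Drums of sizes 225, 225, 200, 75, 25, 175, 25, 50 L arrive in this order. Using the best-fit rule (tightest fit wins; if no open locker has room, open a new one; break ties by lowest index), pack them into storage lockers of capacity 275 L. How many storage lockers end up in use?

  225 → locker 1 (new)  [load 225/275]
  225 → locker 2 (new)  [load 225/275]
  200 → locker 3 (new)  [load 200/275]
  75 → locker 3  [load 275/275]
  25 → locker 1  [load 250/275]
  175 → locker 4 (new)  [load 175/275]
  25 → locker 1  [load 275/275]
  50 → locker 2  [load 275/275]
4 storage lockers opened.

4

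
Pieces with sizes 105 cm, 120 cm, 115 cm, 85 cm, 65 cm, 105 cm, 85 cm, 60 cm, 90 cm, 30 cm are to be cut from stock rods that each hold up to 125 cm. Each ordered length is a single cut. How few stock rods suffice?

8

Total = 120 + 115 + 105 + 105 + 90 + 85 + 85 + 65 + 60 + 30 = 860 cm.
Lower bound: ⌈860/125⌉ = 7 stock rods.
Also, 8 pieces each exceed 125/2 cm, and no two of those can share a stock rod, so at least 8 stock rods are needed.
A packing using 8 stock rods:
  stock rod 1: 120 = 120
  stock rod 2: 115 = 115
  stock rod 3: 105 = 105
  stock rod 4: 105 = 105
  stock rod 5: 90 + 30 = 120
  stock rod 6: 85 = 85
  stock rod 7: 85 = 85
  stock rod 8: 65 + 60 = 125
This matches the lower bound, so 8 is optimal.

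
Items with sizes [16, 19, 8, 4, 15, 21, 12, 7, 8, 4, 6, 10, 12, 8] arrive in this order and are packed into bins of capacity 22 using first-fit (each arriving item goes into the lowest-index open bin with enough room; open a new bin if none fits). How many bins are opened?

8

  16 → bin 1 (new)  [load 16/22]
  19 → bin 2 (new)  [load 19/22]
  8 → bin 3 (new)  [load 8/22]
  4 → bin 1  [load 20/22]
  15 → bin 4 (new)  [load 15/22]
  21 → bin 5 (new)  [load 21/22]
  12 → bin 3  [load 20/22]
  7 → bin 4  [load 22/22]
  8 → bin 6 (new)  [load 8/22]
  4 → bin 6  [load 12/22]
  6 → bin 6  [load 18/22]
  10 → bin 7 (new)  [load 10/22]
  12 → bin 7  [load 22/22]
  8 → bin 8 (new)  [load 8/22]
8 bins opened.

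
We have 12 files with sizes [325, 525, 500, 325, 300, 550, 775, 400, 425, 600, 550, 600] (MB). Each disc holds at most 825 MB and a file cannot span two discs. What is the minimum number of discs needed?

9

Total = 775 + 600 + 600 + 550 + 550 + 525 + 500 + 425 + 400 + 325 + 325 + 300 = 5875 MB.
Lower bound: ⌈5875/825⌉ = 8 discs.
A packing using 9 discs:
  disc 1: 775 = 775
  disc 2: 600 = 600
  disc 3: 600 = 600
  disc 4: 550 = 550
  disc 5: 550 = 550
  disc 6: 525 + 300 = 825
  disc 7: 500 + 325 = 825
  disc 8: 425 + 400 = 825
  disc 9: 325 = 325
No arrangement into 8 discs stays within capacity, so 9 is optimal.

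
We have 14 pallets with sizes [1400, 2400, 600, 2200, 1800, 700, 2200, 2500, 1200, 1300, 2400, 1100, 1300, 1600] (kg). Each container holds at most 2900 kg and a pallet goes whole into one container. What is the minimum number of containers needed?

Total = 2500 + 2400 + 2400 + 2200 + 2200 + 1800 + 1600 + 1400 + 1300 + 1300 + 1200 + 1100 + 700 + 600 = 22700 kg.
Lower bound: ⌈22700/2900⌉ = 8 containers.
A packing using 9 containers:
  container 1: 2500 = 2500
  container 2: 2400 = 2400
  container 3: 2400 = 2400
  container 4: 2200 + 700 = 2900
  container 5: 2200 + 600 = 2800
  container 6: 1800 + 1100 = 2900
  container 7: 1600 + 1300 = 2900
  container 8: 1400 + 1300 = 2700
  container 9: 1200 = 1200
No arrangement into 8 containers stays within capacity, so 9 is optimal.

9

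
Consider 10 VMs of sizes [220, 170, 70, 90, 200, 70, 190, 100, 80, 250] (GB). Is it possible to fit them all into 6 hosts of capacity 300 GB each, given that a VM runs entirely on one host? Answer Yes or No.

Yes

A valid assignment using 6 hosts:
  host 1: 250 = 250
  host 2: 220 + 80 = 300
  host 3: 200 + 100 = 300
  host 4: 190 + 90 = 280
  host 5: 170 + 70 = 240
  host 6: 70 = 70
Every load is within 300 GB, so 6 hosts suffice.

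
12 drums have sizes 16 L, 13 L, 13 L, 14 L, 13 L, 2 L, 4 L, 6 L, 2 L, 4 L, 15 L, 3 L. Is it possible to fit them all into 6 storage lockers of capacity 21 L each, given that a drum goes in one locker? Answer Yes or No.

Yes

A valid assignment using 6 storage lockers:
  locker 1: 16 + 4 = 20
  locker 2: 15 + 6 = 21
  locker 3: 14 + 4 + 3 = 21
  locker 4: 13 + 2 + 2 = 17
  locker 5: 13 = 13
  locker 6: 13 = 13
Every load is within 21 L, so 6 storage lockers suffice.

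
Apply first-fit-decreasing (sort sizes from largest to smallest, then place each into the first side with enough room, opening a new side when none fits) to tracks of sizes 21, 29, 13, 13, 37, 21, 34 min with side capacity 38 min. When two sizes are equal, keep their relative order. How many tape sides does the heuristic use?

Sorted descending: 37, 34, 29, 21, 21, 13, 13.
  37 → side 1 (new)  [load 37/38]
  34 → side 2 (new)  [load 34/38]
  29 → side 3 (new)  [load 29/38]
  21 → side 4 (new)  [load 21/38]
  21 → side 5 (new)  [load 21/38]
  13 → side 4  [load 34/38]
  13 → side 5  [load 34/38]
5 tape sides opened.

5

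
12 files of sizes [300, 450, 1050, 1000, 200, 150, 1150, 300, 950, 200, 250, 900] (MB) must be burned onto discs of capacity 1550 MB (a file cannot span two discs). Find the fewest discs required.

5

Total = 1150 + 1050 + 1000 + 950 + 900 + 450 + 300 + 300 + 250 + 200 + 200 + 150 = 6900 MB.
Lower bound: ⌈6900/1550⌉ = 5 discs.
A packing using 5 discs:
  disc 1: 1150 + 300 = 1450
  disc 2: 1050 + 450 = 1500
  disc 3: 1000 + 300 + 250 = 1550
  disc 4: 950 + 200 + 200 + 150 = 1500
  disc 5: 900 = 900
This matches the lower bound, so 5 is optimal.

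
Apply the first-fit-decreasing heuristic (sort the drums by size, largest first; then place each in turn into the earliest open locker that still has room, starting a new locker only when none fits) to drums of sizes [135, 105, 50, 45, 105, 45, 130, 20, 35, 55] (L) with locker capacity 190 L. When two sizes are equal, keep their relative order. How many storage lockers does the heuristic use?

4

Sorted descending: 135, 130, 105, 105, 55, 50, 45, 45, 35, 20.
  135 → locker 1 (new)  [load 135/190]
  130 → locker 2 (new)  [load 130/190]
  105 → locker 3 (new)  [load 105/190]
  105 → locker 4 (new)  [load 105/190]
  55 → locker 1  [load 190/190]
  50 → locker 2  [load 180/190]
  45 → locker 3  [load 150/190]
  45 → locker 4  [load 150/190]
  35 → locker 3  [load 185/190]
  20 → locker 4  [load 170/190]
4 storage lockers opened.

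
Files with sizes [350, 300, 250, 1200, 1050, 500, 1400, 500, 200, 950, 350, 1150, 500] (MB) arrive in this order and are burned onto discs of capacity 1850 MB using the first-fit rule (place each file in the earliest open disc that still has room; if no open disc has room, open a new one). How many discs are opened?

  350 → disc 1 (new)  [load 350/1850]
  300 → disc 1  [load 650/1850]
  250 → disc 1  [load 900/1850]
  1200 → disc 2 (new)  [load 1200/1850]
  1050 → disc 3 (new)  [load 1050/1850]
  500 → disc 1  [load 1400/1850]
  1400 → disc 4 (new)  [load 1400/1850]
  500 → disc 2  [load 1700/1850]
  200 → disc 1  [load 1600/1850]
  950 → disc 5 (new)  [load 950/1850]
  350 → disc 3  [load 1400/1850]
  1150 → disc 6 (new)  [load 1150/1850]
  500 → disc 5  [load 1450/1850]
6 discs opened.

6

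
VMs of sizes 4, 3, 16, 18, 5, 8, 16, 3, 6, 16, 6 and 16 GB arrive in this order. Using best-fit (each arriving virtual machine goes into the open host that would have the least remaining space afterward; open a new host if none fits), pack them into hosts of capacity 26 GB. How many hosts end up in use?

5

  4 → host 1 (new)  [load 4/26]
  3 → host 1  [load 7/26]
  16 → host 1  [load 23/26]
  18 → host 2 (new)  [load 18/26]
  5 → host 2  [load 23/26]
  8 → host 3 (new)  [load 8/26]
  16 → host 3  [load 24/26]
  3 → host 1  [load 26/26]
  6 → host 4 (new)  [load 6/26]
  16 → host 4  [load 22/26]
  6 → host 5 (new)  [load 6/26]
  16 → host 5  [load 22/26]
5 hosts opened.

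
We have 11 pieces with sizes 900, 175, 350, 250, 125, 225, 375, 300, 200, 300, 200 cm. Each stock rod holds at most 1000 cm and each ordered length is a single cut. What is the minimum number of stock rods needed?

Total = 900 + 375 + 350 + 300 + 300 + 250 + 225 + 200 + 200 + 175 + 125 = 3400 cm.
Lower bound: ⌈3400/1000⌉ = 4 stock rods.
A packing using 4 stock rods:
  stock rod 1: 900 = 900
  stock rod 2: 375 + 350 + 250 = 975
  stock rod 3: 300 + 300 + 225 + 175 = 1000
  stock rod 4: 200 + 200 + 125 = 525
This matches the lower bound, so 4 is optimal.

4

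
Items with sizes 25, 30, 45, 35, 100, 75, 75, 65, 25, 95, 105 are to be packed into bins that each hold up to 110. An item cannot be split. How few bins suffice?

Total = 105 + 100 + 95 + 75 + 75 + 65 + 45 + 35 + 30 + 25 + 25 = 675.
Lower bound: ⌈675/110⌉ = 7 bins.
A packing using 7 bins:
  bin 1: 105 = 105
  bin 2: 100 = 100
  bin 3: 95 = 95
  bin 4: 75 + 35 = 110
  bin 5: 75 + 30 = 105
  bin 6: 65 + 45 = 110
  bin 7: 25 + 25 = 50
This matches the lower bound, so 7 is optimal.

7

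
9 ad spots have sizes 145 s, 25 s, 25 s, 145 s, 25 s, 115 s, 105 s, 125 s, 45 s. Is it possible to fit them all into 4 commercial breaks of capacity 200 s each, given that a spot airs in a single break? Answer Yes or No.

No

Total = 755 s; ⌈755/200⌉ = 4.
5 ad spots each exceed half the capacity and cannot share a break, forcing at least 5 commercial breaks.
At least 5 commercial breaks are required, but only 4 are allowed.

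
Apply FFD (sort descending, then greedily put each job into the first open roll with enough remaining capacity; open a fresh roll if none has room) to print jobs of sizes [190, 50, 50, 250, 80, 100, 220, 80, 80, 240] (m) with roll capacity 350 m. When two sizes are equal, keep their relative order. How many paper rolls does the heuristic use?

Sorted descending: 250, 240, 220, 190, 100, 80, 80, 80, 50, 50.
  250 → roll 1 (new)  [load 250/350]
  240 → roll 2 (new)  [load 240/350]
  220 → roll 3 (new)  [load 220/350]
  190 → roll 4 (new)  [load 190/350]
  100 → roll 1  [load 350/350]
  80 → roll 2  [load 320/350]
  80 → roll 3  [load 300/350]
  80 → roll 4  [load 270/350]
  50 → roll 3  [load 350/350]
  50 → roll 4  [load 320/350]
4 paper rolls opened.

4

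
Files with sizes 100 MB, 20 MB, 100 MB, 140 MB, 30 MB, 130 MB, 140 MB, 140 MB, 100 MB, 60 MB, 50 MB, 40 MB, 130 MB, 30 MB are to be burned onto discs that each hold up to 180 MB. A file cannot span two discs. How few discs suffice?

Total = 140 + 140 + 140 + 130 + 130 + 100 + 100 + 100 + 60 + 50 + 40 + 30 + 30 + 20 = 1210 MB.
Lower bound: ⌈1210/180⌉ = 7 discs.
Also, 8 files each exceed 90 MB, and no two of those can share a disc, so at least 8 discs are needed.
A packing using 8 discs:
  disc 1: 140 + 40 = 180
  disc 2: 140 + 30 = 170
  disc 3: 140 + 30 = 170
  disc 4: 130 + 50 = 180
  disc 5: 130 + 20 = 150
  disc 6: 100 + 60 = 160
  disc 7: 100 = 100
  disc 8: 100 = 100
This matches the lower bound, so 8 is optimal.

8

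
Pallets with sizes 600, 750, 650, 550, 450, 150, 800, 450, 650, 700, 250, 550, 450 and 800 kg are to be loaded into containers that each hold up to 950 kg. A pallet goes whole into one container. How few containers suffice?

Total = 800 + 800 + 750 + 700 + 650 + 650 + 600 + 550 + 550 + 450 + 450 + 450 + 250 + 150 = 7800 kg.
Lower bound: ⌈7800/950⌉ = 9 containers.
A packing using 11 containers:
  container 1: 800 + 150 = 950
  container 2: 800 = 800
  container 3: 750 = 750
  container 4: 700 + 250 = 950
  container 5: 650 = 650
  container 6: 650 = 650
  container 7: 600 = 600
  container 8: 550 = 550
  container 9: 550 = 550
  container 10: 450 + 450 = 900
  container 11: 450 = 450
No arrangement into 10 containers stays within capacity, so 11 is optimal.

11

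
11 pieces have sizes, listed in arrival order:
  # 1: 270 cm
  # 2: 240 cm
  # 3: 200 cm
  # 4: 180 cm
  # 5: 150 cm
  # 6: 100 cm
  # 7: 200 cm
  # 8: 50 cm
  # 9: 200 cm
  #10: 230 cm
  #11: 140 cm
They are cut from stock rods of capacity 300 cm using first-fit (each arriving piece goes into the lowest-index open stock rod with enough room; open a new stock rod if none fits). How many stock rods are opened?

8

  270 → stock rod 1 (new)  [load 270/300]
  240 → stock rod 2 (new)  [load 240/300]
  200 → stock rod 3 (new)  [load 200/300]
  180 → stock rod 4 (new)  [load 180/300]
  150 → stock rod 5 (new)  [load 150/300]
  100 → stock rod 3  [load 300/300]
  200 → stock rod 6 (new)  [load 200/300]
  50 → stock rod 2  [load 290/300]
  200 → stock rod 7 (new)  [load 200/300]
  230 → stock rod 8 (new)  [load 230/300]
  140 → stock rod 5  [load 290/300]
8 stock rods opened.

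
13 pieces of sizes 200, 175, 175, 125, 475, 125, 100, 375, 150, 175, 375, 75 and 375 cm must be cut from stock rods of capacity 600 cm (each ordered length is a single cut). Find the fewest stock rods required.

Total = 475 + 375 + 375 + 375 + 200 + 175 + 175 + 175 + 150 + 125 + 125 + 100 + 75 = 2900 cm.
Lower bound: ⌈2900/600⌉ = 5 stock rods.
A packing using 5 stock rods:
  stock rod 1: 475 + 125 = 600
  stock rod 2: 375 + 200 = 575
  stock rod 3: 375 + 175 = 550
  stock rod 4: 375 + 150 + 75 = 600
  stock rod 5: 175 + 175 + 125 + 100 = 575
This matches the lower bound, so 5 is optimal.

5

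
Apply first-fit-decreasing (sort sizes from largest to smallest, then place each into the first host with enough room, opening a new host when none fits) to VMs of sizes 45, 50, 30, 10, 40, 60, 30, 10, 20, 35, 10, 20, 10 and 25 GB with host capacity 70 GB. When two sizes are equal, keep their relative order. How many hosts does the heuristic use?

6

Sorted descending: 60, 50, 45, 40, 35, 30, 30, 25, 20, 20, 10, 10, 10, 10.
  60 → host 1 (new)  [load 60/70]
  50 → host 2 (new)  [load 50/70]
  45 → host 3 (new)  [load 45/70]
  40 → host 4 (new)  [load 40/70]
  35 → host 5 (new)  [load 35/70]
  30 → host 4  [load 70/70]
  30 → host 5  [load 65/70]
  25 → host 3  [load 70/70]
  20 → host 2  [load 70/70]
  20 → host 6 (new)  [load 20/70]
  10 → host 1  [load 70/70]
  10 → host 6  [load 30/70]
  10 → host 6  [load 40/70]
  10 → host 6  [load 50/70]
6 hosts opened.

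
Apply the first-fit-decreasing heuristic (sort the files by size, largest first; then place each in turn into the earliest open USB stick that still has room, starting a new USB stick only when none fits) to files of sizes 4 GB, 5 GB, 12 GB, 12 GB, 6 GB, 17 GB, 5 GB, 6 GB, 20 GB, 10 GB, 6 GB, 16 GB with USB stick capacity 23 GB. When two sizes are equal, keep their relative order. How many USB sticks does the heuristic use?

Sorted descending: 20, 17, 16, 12, 12, 10, 6, 6, 6, 5, 5, 4.
  20 → USB stick 1 (new)  [load 20/23]
  17 → USB stick 2 (new)  [load 17/23]
  16 → USB stick 3 (new)  [load 16/23]
  12 → USB stick 4 (new)  [load 12/23]
  12 → USB stick 5 (new)  [load 12/23]
  10 → USB stick 4  [load 22/23]
  6 → USB stick 2  [load 23/23]
  6 → USB stick 3  [load 22/23]
  6 → USB stick 5  [load 18/23]
  5 → USB stick 5  [load 23/23]
  5 → USB stick 6 (new)  [load 5/23]
  4 → USB stick 6  [load 9/23]
6 USB sticks opened.

6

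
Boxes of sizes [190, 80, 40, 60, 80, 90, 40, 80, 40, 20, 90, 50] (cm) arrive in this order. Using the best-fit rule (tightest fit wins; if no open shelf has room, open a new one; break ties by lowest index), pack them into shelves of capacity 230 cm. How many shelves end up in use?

4

  190 → shelf 1 (new)  [load 190/230]
  80 → shelf 2 (new)  [load 80/230]
  40 → shelf 1  [load 230/230]
  60 → shelf 2  [load 140/230]
  80 → shelf 2  [load 220/230]
  90 → shelf 3 (new)  [load 90/230]
  40 → shelf 3  [load 130/230]
  80 → shelf 3  [load 210/230]
  40 → shelf 4 (new)  [load 40/230]
  20 → shelf 3  [load 230/230]
  90 → shelf 4  [load 130/230]
  50 → shelf 4  [load 180/230]
4 shelves opened.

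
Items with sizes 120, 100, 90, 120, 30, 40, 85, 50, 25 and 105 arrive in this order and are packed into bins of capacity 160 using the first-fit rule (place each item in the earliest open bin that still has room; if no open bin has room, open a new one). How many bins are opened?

  120 → bin 1 (new)  [load 120/160]
  100 → bin 2 (new)  [load 100/160]
  90 → bin 3 (new)  [load 90/160]
  120 → bin 4 (new)  [load 120/160]
  30 → bin 1  [load 150/160]
  40 → bin 2  [load 140/160]
  85 → bin 5 (new)  [load 85/160]
  50 → bin 3  [load 140/160]
  25 → bin 4  [load 145/160]
  105 → bin 6 (new)  [load 105/160]
6 bins opened.

6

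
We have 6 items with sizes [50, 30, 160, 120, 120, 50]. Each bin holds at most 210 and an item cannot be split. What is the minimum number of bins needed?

3

Total = 160 + 120 + 120 + 50 + 50 + 30 = 530.
Lower bound: ⌈530/210⌉ = 3 bins.
A packing using 3 bins:
  bin 1: 160 + 50 = 210
  bin 2: 120 + 50 + 30 = 200
  bin 3: 120 = 120
This matches the lower bound, so 3 is optimal.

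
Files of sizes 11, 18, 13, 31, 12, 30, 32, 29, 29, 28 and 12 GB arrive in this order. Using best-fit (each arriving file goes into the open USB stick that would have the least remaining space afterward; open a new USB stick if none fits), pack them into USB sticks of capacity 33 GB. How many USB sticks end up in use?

9

  11 → USB stick 1 (new)  [load 11/33]
  18 → USB stick 1  [load 29/33]
  13 → USB stick 2 (new)  [load 13/33]
  31 → USB stick 3 (new)  [load 31/33]
  12 → USB stick 2  [load 25/33]
  30 → USB stick 4 (new)  [load 30/33]
  32 → USB stick 5 (new)  [load 32/33]
  29 → USB stick 6 (new)  [load 29/33]
  29 → USB stick 7 (new)  [load 29/33]
  28 → USB stick 8 (new)  [load 28/33]
  12 → USB stick 9 (new)  [load 12/33]
9 USB sticks opened.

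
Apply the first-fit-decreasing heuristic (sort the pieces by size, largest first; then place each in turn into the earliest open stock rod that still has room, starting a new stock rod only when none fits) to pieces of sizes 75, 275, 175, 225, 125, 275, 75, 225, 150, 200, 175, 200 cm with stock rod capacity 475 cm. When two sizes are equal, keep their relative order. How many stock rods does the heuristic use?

Sorted descending: 275, 275, 225, 225, 200, 200, 175, 175, 150, 125, 75, 75.
  275 → stock rod 1 (new)  [load 275/475]
  275 → stock rod 2 (new)  [load 275/475]
  225 → stock rod 3 (new)  [load 225/475]
  225 → stock rod 3  [load 450/475]
  200 → stock rod 1  [load 475/475]
  200 → stock rod 2  [load 475/475]
  175 → stock rod 4 (new)  [load 175/475]
  175 → stock rod 4  [load 350/475]
  150 → stock rod 5 (new)  [load 150/475]
  125 → stock rod 4  [load 475/475]
  75 → stock rod 5  [load 225/475]
  75 → stock rod 5  [load 300/475]
5 stock rods opened.

5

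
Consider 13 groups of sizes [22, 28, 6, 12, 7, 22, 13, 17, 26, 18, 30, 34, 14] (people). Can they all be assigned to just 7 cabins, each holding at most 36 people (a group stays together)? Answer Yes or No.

No

Total = 249 people; ⌈249/36⌉ = 7.
The bound of 7 does not rule out 7, but exhaustive search shows no assignment into 7 cabins of capacity 36 people exists — the minimum is 8.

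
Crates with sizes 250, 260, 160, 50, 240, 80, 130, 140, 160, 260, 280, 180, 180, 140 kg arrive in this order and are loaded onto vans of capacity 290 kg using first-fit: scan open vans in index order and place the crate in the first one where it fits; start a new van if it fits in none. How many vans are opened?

11

  250 → van 1 (new)  [load 250/290]
  260 → van 2 (new)  [load 260/290]
  160 → van 3 (new)  [load 160/290]
  50 → van 3  [load 210/290]
  240 → van 4 (new)  [load 240/290]
  80 → van 3  [load 290/290]
  130 → van 5 (new)  [load 130/290]
  140 → van 5  [load 270/290]
  160 → van 6 (new)  [load 160/290]
  260 → van 7 (new)  [load 260/290]
  280 → van 8 (new)  [load 280/290]
  180 → van 9 (new)  [load 180/290]
  180 → van 10 (new)  [load 180/290]
  140 → van 11 (new)  [load 140/290]
11 vans opened.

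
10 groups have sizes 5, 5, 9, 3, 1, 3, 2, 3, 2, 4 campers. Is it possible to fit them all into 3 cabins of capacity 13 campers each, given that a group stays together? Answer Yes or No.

Yes

A valid assignment using 3 cabins:
  cabin 1: 9 + 4 = 13
  cabin 2: 5 + 5 + 3 = 13
  cabin 3: 3 + 3 + 2 + 2 + 1 = 11
Every load is within 13 campers, so 3 cabins suffice.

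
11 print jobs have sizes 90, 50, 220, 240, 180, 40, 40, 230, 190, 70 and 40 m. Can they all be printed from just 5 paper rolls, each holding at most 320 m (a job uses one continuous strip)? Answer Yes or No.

Yes

A valid assignment using 5 paper rolls:
  roll 1: 240 + 70 = 310
  roll 2: 230 + 90 = 320
  roll 3: 220 + 50 + 40 = 310
  roll 4: 190 + 40 + 40 = 270
  roll 5: 180 = 180
Every load is within 320 m, so 5 paper rolls suffice.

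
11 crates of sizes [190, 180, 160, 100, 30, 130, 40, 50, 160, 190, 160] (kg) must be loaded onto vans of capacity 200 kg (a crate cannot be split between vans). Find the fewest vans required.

Total = 190 + 190 + 180 + 160 + 160 + 160 + 130 + 100 + 50 + 40 + 30 = 1390 kg.
Lower bound: ⌈1390/200⌉ = 7 vans.
A packing using 8 vans:
  van 1: 190 = 190
  van 2: 190 = 190
  van 3: 180 = 180
  van 4: 160 + 40 = 200
  van 5: 160 + 30 = 190
  van 6: 160 = 160
  van 7: 130 + 50 = 180
  van 8: 100 = 100
No arrangement into 7 vans stays within capacity, so 8 is optimal.

8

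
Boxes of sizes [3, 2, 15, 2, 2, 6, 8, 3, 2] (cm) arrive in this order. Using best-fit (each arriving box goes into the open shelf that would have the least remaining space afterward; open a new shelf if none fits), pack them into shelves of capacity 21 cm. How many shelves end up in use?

  3 → shelf 1 (new)  [load 3/21]
  2 → shelf 1  [load 5/21]
  15 → shelf 1  [load 20/21]
  2 → shelf 2 (new)  [load 2/21]
  2 → shelf 2  [load 4/21]
  6 → shelf 2  [load 10/21]
  8 → shelf 2  [load 18/21]
  3 → shelf 2  [load 21/21]
  2 → shelf 3 (new)  [load 2/21]
3 shelves opened.

3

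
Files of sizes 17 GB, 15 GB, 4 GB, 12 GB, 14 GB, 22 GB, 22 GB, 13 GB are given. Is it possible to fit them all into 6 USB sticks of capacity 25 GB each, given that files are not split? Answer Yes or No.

Yes

A valid assignment using 6 USB sticks:
  USB stick 1: 22 = 22
  USB stick 2: 22 = 22
  USB stick 3: 17 + 4 = 21
  USB stick 4: 15 = 15
  USB stick 5: 14 = 14
  USB stick 6: 13 + 12 = 25
Every load is within 25 GB, so 6 USB sticks suffice.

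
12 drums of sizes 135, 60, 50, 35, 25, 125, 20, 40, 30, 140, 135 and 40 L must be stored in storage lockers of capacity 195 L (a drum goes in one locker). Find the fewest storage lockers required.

Total = 140 + 135 + 135 + 125 + 60 + 50 + 40 + 40 + 35 + 30 + 25 + 20 = 835 L.
Lower bound: ⌈835/195⌉ = 5 storage lockers.
A packing using 5 storage lockers:
  locker 1: 140 + 50 = 190
  locker 2: 135 + 60 = 195
  locker 3: 135 + 40 + 20 = 195
  locker 4: 125 + 40 + 30 = 195
  locker 5: 35 + 25 = 60
This matches the lower bound, so 5 is optimal.

5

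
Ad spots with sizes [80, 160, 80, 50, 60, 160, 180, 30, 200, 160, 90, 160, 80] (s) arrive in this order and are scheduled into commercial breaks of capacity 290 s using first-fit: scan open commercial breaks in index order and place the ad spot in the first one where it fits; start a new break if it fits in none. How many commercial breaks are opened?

7

  80 → break 1 (new)  [load 80/290]
  160 → break 1  [load 240/290]
  80 → break 2 (new)  [load 80/290]
  50 → break 1  [load 290/290]
  60 → break 2  [load 140/290]
  160 → break 3 (new)  [load 160/290]
  180 → break 4 (new)  [load 180/290]
  30 → break 2  [load 170/290]
  200 → break 5 (new)  [load 200/290]
  160 → break 6 (new)  [load 160/290]
  90 → break 2  [load 260/290]
  160 → break 7 (new)  [load 160/290]
  80 → break 3  [load 240/290]
7 commercial breaks opened.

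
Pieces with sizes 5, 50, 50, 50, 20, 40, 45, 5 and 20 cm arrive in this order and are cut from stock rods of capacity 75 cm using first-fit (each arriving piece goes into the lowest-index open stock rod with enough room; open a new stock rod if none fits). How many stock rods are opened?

  5 → stock rod 1 (new)  [load 5/75]
  50 → stock rod 1  [load 55/75]
  50 → stock rod 2 (new)  [load 50/75]
  50 → stock rod 3 (new)  [load 50/75]
  20 → stock rod 1  [load 75/75]
  40 → stock rod 4 (new)  [load 40/75]
  45 → stock rod 5 (new)  [load 45/75]
  5 → stock rod 2  [load 55/75]
  20 → stock rod 2  [load 75/75]
5 stock rods opened.

5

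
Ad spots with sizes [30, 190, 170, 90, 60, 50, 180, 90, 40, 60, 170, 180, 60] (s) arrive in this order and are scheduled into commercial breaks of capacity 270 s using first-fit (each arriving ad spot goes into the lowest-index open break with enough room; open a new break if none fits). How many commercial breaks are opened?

6

  30 → break 1 (new)  [load 30/270]
  190 → break 1  [load 220/270]
  170 → break 2 (new)  [load 170/270]
  90 → break 2  [load 260/270]
  60 → break 3 (new)  [load 60/270]
  50 → break 1  [load 270/270]
  180 → break 3  [load 240/270]
  90 → break 4 (new)  [load 90/270]
  40 → break 4  [load 130/270]
  60 → break 4  [load 190/270]
  170 → break 5 (new)  [load 170/270]
  180 → break 6 (new)  [load 180/270]
  60 → break 4  [load 250/270]
6 commercial breaks opened.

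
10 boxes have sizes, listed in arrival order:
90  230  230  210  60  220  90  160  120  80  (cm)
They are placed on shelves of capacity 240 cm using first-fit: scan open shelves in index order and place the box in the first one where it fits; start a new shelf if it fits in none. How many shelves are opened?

  90 → shelf 1 (new)  [load 90/240]
  230 → shelf 2 (new)  [load 230/240]
  230 → shelf 3 (new)  [load 230/240]
  210 → shelf 4 (new)  [load 210/240]
  60 → shelf 1  [load 150/240]
  220 → shelf 5 (new)  [load 220/240]
  90 → shelf 1  [load 240/240]
  160 → shelf 6 (new)  [load 160/240]
  120 → shelf 7 (new)  [load 120/240]
  80 → shelf 6  [load 240/240]
7 shelves opened.

7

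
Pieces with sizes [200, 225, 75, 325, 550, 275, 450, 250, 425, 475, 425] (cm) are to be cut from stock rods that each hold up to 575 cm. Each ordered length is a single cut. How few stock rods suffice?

8

Total = 550 + 475 + 450 + 425 + 425 + 325 + 275 + 250 + 225 + 200 + 75 = 3675 cm.
Lower bound: ⌈3675/575⌉ = 7 stock rods.
A packing using 8 stock rods:
  stock rod 1: 550 = 550
  stock rod 2: 475 + 75 = 550
  stock rod 3: 450 = 450
  stock rod 4: 425 = 425
  stock rod 5: 425 = 425
  stock rod 6: 325 + 250 = 575
  stock rod 7: 275 + 225 = 500
  stock rod 8: 200 = 200
No arrangement into 7 stock rods stays within capacity, so 8 is optimal.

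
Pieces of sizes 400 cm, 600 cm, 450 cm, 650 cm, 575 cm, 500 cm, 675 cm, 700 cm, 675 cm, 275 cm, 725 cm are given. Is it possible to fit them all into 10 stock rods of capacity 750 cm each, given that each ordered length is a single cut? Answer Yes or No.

Yes

A valid assignment using 10 stock rods:
  stock rod 1: 725 = 725
  stock rod 2: 700 = 700
  stock rod 3: 675 = 675
  stock rod 4: 675 = 675
  stock rod 5: 650 = 650
  stock rod 6: 600 = 600
  stock rod 7: 575 = 575
  stock rod 8: 500 = 500
  stock rod 9: 450 + 275 = 725
  stock rod 10: 400 = 400
Every load is within 750 cm, so 10 stock rods suffice.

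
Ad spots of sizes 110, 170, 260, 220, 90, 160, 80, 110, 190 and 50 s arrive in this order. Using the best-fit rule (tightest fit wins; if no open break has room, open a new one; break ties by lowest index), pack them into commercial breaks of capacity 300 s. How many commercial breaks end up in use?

  110 → break 1 (new)  [load 110/300]
  170 → break 1  [load 280/300]
  260 → break 2 (new)  [load 260/300]
  220 → break 3 (new)  [load 220/300]
  90 → break 4 (new)  [load 90/300]
  160 → break 4  [load 250/300]
  80 → break 3  [load 300/300]
  110 → break 5 (new)  [load 110/300]
  190 → break 5  [load 300/300]
  50 → break 4  [load 300/300]
5 commercial breaks opened.

5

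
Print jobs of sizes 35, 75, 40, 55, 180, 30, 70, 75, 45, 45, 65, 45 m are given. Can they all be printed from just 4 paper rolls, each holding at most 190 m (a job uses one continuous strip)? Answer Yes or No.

No

Total = 760 m; ⌈760/190⌉ = 4.
The bound of 4 does not rule out 4, but exhaustive search shows no assignment into 4 paper rolls of capacity 190 m exists — the minimum is 5.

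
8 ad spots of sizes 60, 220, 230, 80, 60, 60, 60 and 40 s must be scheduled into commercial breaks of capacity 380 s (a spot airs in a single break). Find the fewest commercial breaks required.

3

Total = 230 + 220 + 80 + 60 + 60 + 60 + 60 + 40 = 810 s.
Lower bound: ⌈810/380⌉ = 3 commercial breaks.
A packing using 3 commercial breaks:
  break 1: 230 + 80 + 60 = 370
  break 2: 220 + 60 + 60 + 40 = 380
  break 3: 60 = 60
This matches the lower bound, so 3 is optimal.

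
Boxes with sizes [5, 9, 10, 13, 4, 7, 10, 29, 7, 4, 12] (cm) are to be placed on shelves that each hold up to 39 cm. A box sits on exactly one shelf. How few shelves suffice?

3

Total = 29 + 13 + 12 + 10 + 10 + 9 + 7 + 7 + 5 + 4 + 4 = 110 cm.
Lower bound: ⌈110/39⌉ = 3 shelves.
A packing using 3 shelves:
  shelf 1: 29 + 10 = 39
  shelf 2: 13 + 12 + 10 + 4 = 39
  shelf 3: 9 + 7 + 7 + 5 + 4 = 32
This matches the lower bound, so 3 is optimal.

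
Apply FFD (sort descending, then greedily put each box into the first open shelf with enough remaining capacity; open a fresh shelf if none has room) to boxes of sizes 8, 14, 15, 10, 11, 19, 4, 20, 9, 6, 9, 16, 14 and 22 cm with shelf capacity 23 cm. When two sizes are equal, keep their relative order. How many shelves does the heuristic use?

8

Sorted descending: 22, 20, 19, 16, 15, 14, 14, 11, 10, 9, 9, 8, 6, 4.
  22 → shelf 1 (new)  [load 22/23]
  20 → shelf 2 (new)  [load 20/23]
  19 → shelf 3 (new)  [load 19/23]
  16 → shelf 4 (new)  [load 16/23]
  15 → shelf 5 (new)  [load 15/23]
  14 → shelf 6 (new)  [load 14/23]
  14 → shelf 7 (new)  [load 14/23]
  11 → shelf 8 (new)  [load 11/23]
  10 → shelf 8  [load 21/23]
  9 → shelf 6  [load 23/23]
  9 → shelf 7  [load 23/23]
  8 → shelf 5  [load 23/23]
  6 → shelf 4  [load 22/23]
  4 → shelf 3  [load 23/23]
8 shelves opened.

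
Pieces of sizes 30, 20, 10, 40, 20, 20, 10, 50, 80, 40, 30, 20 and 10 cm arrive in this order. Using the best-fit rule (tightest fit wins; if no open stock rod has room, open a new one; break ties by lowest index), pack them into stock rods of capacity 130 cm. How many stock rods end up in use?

3

  30 → stock rod 1 (new)  [load 30/130]
  20 → stock rod 1  [load 50/130]
  10 → stock rod 1  [load 60/130]
  40 → stock rod 1  [load 100/130]
  20 → stock rod 1  [load 120/130]
  20 → stock rod 2 (new)  [load 20/130]
  10 → stock rod 1  [load 130/130]
  50 → stock rod 2  [load 70/130]
  80 → stock rod 3 (new)  [load 80/130]
  40 → stock rod 3  [load 120/130]
  30 → stock rod 2  [load 100/130]
  20 → stock rod 2  [load 120/130]
  10 → stock rod 2  [load 130/130]
3 stock rods opened.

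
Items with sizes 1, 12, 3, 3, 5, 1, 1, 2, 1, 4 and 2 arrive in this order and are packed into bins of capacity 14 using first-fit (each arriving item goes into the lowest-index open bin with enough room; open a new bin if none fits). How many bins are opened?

  1 → bin 1 (new)  [load 1/14]
  12 → bin 1  [load 13/14]
  3 → bin 2 (new)  [load 3/14]
  3 → bin 2  [load 6/14]
  5 → bin 2  [load 11/14]
  1 → bin 1  [load 14/14]
  1 → bin 2  [load 12/14]
  2 → bin 2  [load 14/14]
  1 → bin 3 (new)  [load 1/14]
  4 → bin 3  [load 5/14]
  2 → bin 3  [load 7/14]
3 bins opened.

3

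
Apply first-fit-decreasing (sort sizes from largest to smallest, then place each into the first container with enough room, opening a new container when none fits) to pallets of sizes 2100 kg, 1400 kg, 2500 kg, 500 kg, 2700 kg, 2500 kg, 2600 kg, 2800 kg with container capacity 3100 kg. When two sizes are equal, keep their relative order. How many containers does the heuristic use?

Sorted descending: 2800, 2700, 2600, 2500, 2500, 2100, 1400, 500.
  2800 → container 1 (new)  [load 2800/3100]
  2700 → container 2 (new)  [load 2700/3100]
  2600 → container 3 (new)  [load 2600/3100]
  2500 → container 4 (new)  [load 2500/3100]
  2500 → container 5 (new)  [load 2500/3100]
  2100 → container 6 (new)  [load 2100/3100]
  1400 → container 7 (new)  [load 1400/3100]
  500 → container 3  [load 3100/3100]
7 containers opened.

7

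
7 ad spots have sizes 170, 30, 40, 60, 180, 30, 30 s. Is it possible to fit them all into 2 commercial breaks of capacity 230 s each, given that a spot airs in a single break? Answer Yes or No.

Total = 540 s; ⌈540/230⌉ = 3.
At least 3 commercial breaks are required, but only 2 are allowed.

No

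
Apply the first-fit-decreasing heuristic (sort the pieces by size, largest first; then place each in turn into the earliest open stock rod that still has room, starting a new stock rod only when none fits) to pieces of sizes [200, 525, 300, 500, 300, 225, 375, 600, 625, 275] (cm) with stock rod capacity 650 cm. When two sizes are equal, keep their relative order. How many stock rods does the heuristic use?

Sorted descending: 625, 600, 525, 500, 375, 300, 300, 275, 225, 200.
  625 → stock rod 1 (new)  [load 625/650]
  600 → stock rod 2 (new)  [load 600/650]
  525 → stock rod 3 (new)  [load 525/650]
  500 → stock rod 4 (new)  [load 500/650]
  375 → stock rod 5 (new)  [load 375/650]
  300 → stock rod 6 (new)  [load 300/650]
  300 → stock rod 6  [load 600/650]
  275 → stock rod 5  [load 650/650]
  225 → stock rod 7 (new)  [load 225/650]
  200 → stock rod 7  [load 425/650]
7 stock rods opened.

7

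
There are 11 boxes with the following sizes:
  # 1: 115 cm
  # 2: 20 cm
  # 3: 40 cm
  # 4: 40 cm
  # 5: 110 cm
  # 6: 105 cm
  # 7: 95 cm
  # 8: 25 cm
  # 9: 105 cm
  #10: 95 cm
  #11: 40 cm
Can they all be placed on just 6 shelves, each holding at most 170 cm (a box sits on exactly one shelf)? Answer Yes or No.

Yes

A valid assignment using 6 shelves:
  shelf 1: 115 + 40 = 155
  shelf 2: 110 + 40 + 20 = 170
  shelf 3: 105 + 40 + 25 = 170
  shelf 4: 105 = 105
  shelf 5: 95 = 95
  shelf 6: 95 = 95
Every load is within 170 cm, so 6 shelves suffice.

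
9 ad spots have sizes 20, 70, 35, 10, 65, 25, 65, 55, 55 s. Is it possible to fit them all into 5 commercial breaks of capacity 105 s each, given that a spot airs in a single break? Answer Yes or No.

A valid assignment using 5 commercial breaks:
  break 1: 70 + 35 = 105
  break 2: 65 + 25 + 10 = 100
  break 3: 65 + 20 = 85
  break 4: 55 = 55
  break 5: 55 = 55
Every load is within 105 s, so 5 commercial breaks suffice.

Yes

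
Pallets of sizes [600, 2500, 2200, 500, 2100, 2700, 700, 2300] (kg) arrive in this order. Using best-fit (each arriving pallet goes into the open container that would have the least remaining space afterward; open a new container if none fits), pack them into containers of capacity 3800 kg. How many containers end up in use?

  600 → container 1 (new)  [load 600/3800]
  2500 → container 1  [load 3100/3800]
  2200 → container 2 (new)  [load 2200/3800]
  500 → container 1  [load 3600/3800]
  2100 → container 3 (new)  [load 2100/3800]
  2700 → container 4 (new)  [load 2700/3800]
  700 → container 4  [load 3400/3800]
  2300 → container 5 (new)  [load 2300/3800]
5 containers opened.

5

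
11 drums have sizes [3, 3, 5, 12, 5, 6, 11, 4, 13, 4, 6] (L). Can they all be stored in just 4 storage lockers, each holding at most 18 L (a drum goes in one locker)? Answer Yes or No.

Yes

A valid assignment using 4 storage lockers:
  locker 1: 13 + 5 = 18
  locker 2: 12 + 6 = 18
  locker 3: 11 + 4 + 3 = 18
  locker 4: 6 + 5 + 4 + 3 = 18
Every load is within 18 L, so 4 storage lockers suffice.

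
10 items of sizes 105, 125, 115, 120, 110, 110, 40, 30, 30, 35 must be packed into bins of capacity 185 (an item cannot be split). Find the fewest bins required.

6

Total = 125 + 120 + 115 + 110 + 110 + 105 + 40 + 35 + 30 + 30 = 820.
Lower bound: ⌈820/185⌉ = 5 bins.
Also, 6 items each exceed 185/2, and no two of those can share a bin, so at least 6 bins are needed.
A packing using 6 bins:
  bin 1: 125 + 40 = 165
  bin 2: 120 + 35 + 30 = 185
  bin 3: 115 + 30 = 145
  bin 4: 110 = 110
  bin 5: 110 = 110
  bin 6: 105 = 105
This matches the lower bound, so 6 is optimal.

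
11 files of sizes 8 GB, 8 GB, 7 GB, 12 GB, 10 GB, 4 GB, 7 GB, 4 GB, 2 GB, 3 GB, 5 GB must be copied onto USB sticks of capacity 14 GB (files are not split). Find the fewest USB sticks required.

Total = 12 + 10 + 8 + 8 + 7 + 7 + 5 + 4 + 4 + 3 + 2 = 70 GB.
Lower bound: ⌈70/14⌉ = 5 USB sticks.
A packing using 6 USB sticks:
  USB stick 1: 12 + 2 = 14
  USB stick 2: 10 + 4 = 14
  USB stick 3: 8 + 5 = 13
  USB stick 4: 8 + 4 = 12
  USB stick 5: 7 + 7 = 14
  USB stick 6: 3 = 3
No arrangement into 5 USB sticks stays within capacity, so 6 is optimal.

6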